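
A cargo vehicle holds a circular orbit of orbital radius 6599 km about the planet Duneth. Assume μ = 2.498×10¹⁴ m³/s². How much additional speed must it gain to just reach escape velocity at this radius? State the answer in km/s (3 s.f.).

Δv ≈ 2.55 km/s

r = 6599 km = 6.599×10⁶ m.
Circular speed v_c = √(μ/r) = 6153 m/s.
Escape speed v_esc = √(2μ/r) = √2 × v_c = 8701 m/s.
Δv = v_esc − v_c = 2548 m/s = 2.548 km/s.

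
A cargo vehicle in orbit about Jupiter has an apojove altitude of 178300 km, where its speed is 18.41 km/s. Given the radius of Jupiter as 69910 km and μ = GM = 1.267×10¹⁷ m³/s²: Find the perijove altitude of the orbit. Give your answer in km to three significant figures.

perijove altitude ≈ 53400 km

r_a = 69910 + 178300 = 2.4821×10⁵ km = 2.482×10⁸ m.
Specific energy ε = v²/2 − μ/r = -3.410×10⁸ J/kg, so a = −μ/(2ε) = 1.858×10⁸ m.
The apsides satisfy r_p + r_a = 2a, so the perijove radius is 2a − r_a = 1.234×10⁸ m = 1.2335×10⁵ km.
Perijove altitude = 1.2335×10⁵ − 69910 = 53444 km.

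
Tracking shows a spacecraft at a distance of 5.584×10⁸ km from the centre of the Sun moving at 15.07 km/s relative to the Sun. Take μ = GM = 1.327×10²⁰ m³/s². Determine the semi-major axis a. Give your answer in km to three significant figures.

r = 5.584×10¹¹ m.
Vis-viva rearranged: 1/a = 2/r − v²/μ = 3.582×10⁻¹² − 1.711×10⁻¹² = 1.870×10⁻¹² m⁻¹.
a = 5.347×10¹¹ m = 5.3469×10⁸ km.

a ≈ 5.35×10⁸ km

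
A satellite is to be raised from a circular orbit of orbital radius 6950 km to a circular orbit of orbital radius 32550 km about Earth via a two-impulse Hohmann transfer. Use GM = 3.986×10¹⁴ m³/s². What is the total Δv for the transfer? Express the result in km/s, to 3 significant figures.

Δv_total ≈ 3.57 km/s

r₁ = 6950 km = 6.950×10⁶ m.
r₂ = 32550 km = 3.255×10⁷ m.
Transfer ellipse a_t = (r₁ + r₂)/2 = 1.975×10⁷ m.
At r₁: circular v_c1 = √(μ/r₁) = 7573 m/s; transfer-perigee v_p = √[μ(2/r₁ − 1/a_t)] = 9722 m/s.
Δv₁ = v_p − v_c1 = 2149 m/s.
At r₂: circular v_c2 = √(μ/r₂) = 3499 m/s; transfer-apogee v_a = √[μ(2/r₂ − 1/a_t)] = 2076 m/s.
Δv₂ = v_c2 − v_a = 1424 m/s.
Total Δv = Δv₁ + Δv₂ = 3573 m/s = 3.573 km/s.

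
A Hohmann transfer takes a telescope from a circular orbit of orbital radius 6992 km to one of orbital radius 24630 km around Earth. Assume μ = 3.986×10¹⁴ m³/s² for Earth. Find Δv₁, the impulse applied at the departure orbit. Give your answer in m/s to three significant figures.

r₁ = 6992 km = 6.992×10⁶ m.
r₂ = 24630 km = 2.463×10⁷ m.
Transfer ellipse a_t = (r₁ + r₂)/2 = 1.581×10⁷ m.
At r₁: circular v_c1 = √(μ/r₁) = 7550 m/s; transfer-perigee v_p = √[μ(2/r₁ − 1/a_t)] = 9424 m/s.
Δv₁ = v_p − v_c1 = 1873 m/s.

Δv ≈ 1870 m/s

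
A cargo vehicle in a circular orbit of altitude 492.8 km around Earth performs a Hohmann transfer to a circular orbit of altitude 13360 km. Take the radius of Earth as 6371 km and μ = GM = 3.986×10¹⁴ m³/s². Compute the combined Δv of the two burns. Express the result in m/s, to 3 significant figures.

Δv_total ≈ 2930 m/s

r₁ = 6371 + 492.8 = 6863.8 km = 6.8638×10⁶ m.
r₂ = 6371 + 13360 = 19731 km = 1.9731×10⁷ m.
Transfer ellipse a_t = (r₁ + r₂)/2 = 1.330×10⁷ m.
At r₁: circular v_c1 = √(μ/r₁) = 7621 m/s; transfer-perigee v_p = √[μ(2/r₁ − 1/a_t)] = 9283 m/s.
Δv₁ = v_p − v_c1 = 1662 m/s.
At r₂: circular v_c2 = √(μ/r₂) = 4495 m/s; transfer-apogee v_a = √[μ(2/r₂ − 1/a_t)] = 3229 m/s.
Δv₂ = v_c2 − v_a = 1265 m/s.
Total Δv = Δv₁ + Δv₂ = 2928 m/s.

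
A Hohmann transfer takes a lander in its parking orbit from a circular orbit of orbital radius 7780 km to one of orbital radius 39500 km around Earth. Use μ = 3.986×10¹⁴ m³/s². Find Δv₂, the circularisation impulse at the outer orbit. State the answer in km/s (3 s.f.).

Δv ≈ 1.35 km/s

r₁ = 7780 km = 7.780×10⁶ m.
r₂ = 39500 km = 3.950×10⁷ m.
Transfer ellipse a_t = (r₁ + r₂)/2 = 2.364×10⁷ m.
At r₁: circular v_c1 = √(μ/r₁) = 7158 m/s; transfer-perigee v_p = √[μ(2/r₁ − 1/a_t)] = 9252 m/s.
At r₂: circular v_c2 = √(μ/r₂) = 3177 m/s; transfer-apogee v_a = √[μ(2/r₂ − 1/a_t)] = 1822 m/s.
Δv₂ = v_c2 − v_a = 1354 m/s.
= 1.354 km/s.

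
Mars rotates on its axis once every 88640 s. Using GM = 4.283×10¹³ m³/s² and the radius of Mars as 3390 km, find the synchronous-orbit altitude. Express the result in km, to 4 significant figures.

A synchronous orbit has period T, so by Kepler's third law a = (μT²/4π²)^(1/3).
μT²/4π² = 4.283×10¹³ × (8.864×10⁴)² / 39.48 = 8.524×10²¹ m³.
a = 2.043×10⁷ m = 20428 km.
Altitude h = a − R = 20428 − 3390 = 17038 km.

h_sync ≈ 17040 km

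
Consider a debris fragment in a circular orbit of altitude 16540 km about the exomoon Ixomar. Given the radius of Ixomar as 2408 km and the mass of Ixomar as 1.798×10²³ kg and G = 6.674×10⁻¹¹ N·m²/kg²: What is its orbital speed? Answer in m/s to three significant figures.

v ≈ 796 m/s

μ = GM = 6.674×10⁻¹¹ × 1.798×10²³ = 1.200×10¹³ m³/s².
r = 2408 + 16540 = 18948 km = 1.8948×10⁷ m.
For a circular orbit v = √(μ/r) = √(1.200×10¹³ / 1.895×10⁷) = √(6.333×10⁵) = 795.8 m/s.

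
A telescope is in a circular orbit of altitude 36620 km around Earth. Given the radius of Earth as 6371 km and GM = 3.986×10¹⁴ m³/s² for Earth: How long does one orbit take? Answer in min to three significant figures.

r = 6371 + 36620 = 42991 km = 4.2991×10⁷ m.
Kepler's third law: T = 2π√(r³/μ) = 2π√((4.299×10⁷)³ / 3.986×10¹⁴).
r³/μ = 1.993×10⁸ s², so T = 2π × 1.412×10⁴ = 8.871×10⁴ s.
Converting: 8.871×10⁴ s ÷ 60.00 = 1479 min.

T ≈ 1480 min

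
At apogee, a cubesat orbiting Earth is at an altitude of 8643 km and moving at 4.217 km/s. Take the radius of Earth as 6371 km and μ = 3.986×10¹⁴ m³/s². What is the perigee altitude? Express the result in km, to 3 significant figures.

perigee altitude ≈ 1190 km

r_a = 6371 + 8643 = 15014 km = 1.501×10⁷ m.
Specific energy ε = v²/2 − μ/r = -1.766×10⁷ J/kg, so a = −μ/(2ε) = 1.129×10⁷ m.
The apsides satisfy r_p + r_a = 2a, so the perigee radius is 2a − r_a = 7.561×10⁶ m = 7560.6 km.
Perigee altitude = 7560.6 − 6371 = 1189.6 km.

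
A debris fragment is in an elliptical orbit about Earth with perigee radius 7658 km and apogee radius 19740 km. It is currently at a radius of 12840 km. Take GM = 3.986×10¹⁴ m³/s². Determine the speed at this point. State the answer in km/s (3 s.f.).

Semi-major axis a = (r_p + r_a)/2 = 13699 km = 1.370×10⁷ m.
Vis-viva: v² = μ(2/r − 1/a) = 3.986×10¹⁴ × (1.558×10⁻⁷ − 7.300×10⁻⁸) = 3.299×10⁷ m²/s².
v = 5744 m/s = 5.744 km/s.

v ≈ 5.74 km/s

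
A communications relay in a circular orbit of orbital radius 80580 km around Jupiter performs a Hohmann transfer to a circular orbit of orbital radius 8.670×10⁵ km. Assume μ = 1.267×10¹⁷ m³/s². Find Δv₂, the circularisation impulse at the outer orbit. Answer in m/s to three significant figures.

Δv ≈ 7100 m/s

r₁ = 80580 km = 8.058×10⁷ m.
r₂ = 8.670×10⁵ km = 8.670×10⁸ m.
Transfer ellipse a_t = (r₁ + r₂)/2 = 4.738×10⁸ m.
At r₁: circular v_c1 = √(μ/r₁) = 39650 m/s; transfer-perijove v_p = √[μ(2/r₁ − 1/a_t)] = 53640 m/s.
At r₂: circular v_c2 = √(μ/r₂) = 12090 m/s; transfer-apojove v_a = √[μ(2/r₂ − 1/a_t)] = 4985 m/s.
Δv₂ = v_c2 − v_a = 7103 m/s.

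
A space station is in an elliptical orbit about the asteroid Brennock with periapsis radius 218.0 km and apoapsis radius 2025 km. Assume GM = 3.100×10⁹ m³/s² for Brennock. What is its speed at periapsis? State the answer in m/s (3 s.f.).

v ≈ 160 m/s

Semi-major axis a = (r_p + r_a)/2 = 1121.5 km = 1.122×10⁶ m.
Vis-viva: v² = μ(2/r − 1/a) = 3.100×10⁹ × (9.174×10⁻⁶ − 8.917×10⁻⁷) = 2.568×10⁴ m²/s².
v = 160.2 m/s.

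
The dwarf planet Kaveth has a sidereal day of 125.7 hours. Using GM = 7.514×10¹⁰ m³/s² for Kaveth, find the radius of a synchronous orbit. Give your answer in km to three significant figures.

T = 125.7 hours = 4.525×10⁵ s.
A synchronous orbit has period T, so by Kepler's third law a = (μT²/4π²)^(1/3).
μT²/4π² = 7.514×10¹⁰ × (4.525×10⁵)² / 39.48 = 3.898×10²⁰ m³.
a = 7.305×10⁶ m = 7304.6 km.

r_sync ≈ 7300 km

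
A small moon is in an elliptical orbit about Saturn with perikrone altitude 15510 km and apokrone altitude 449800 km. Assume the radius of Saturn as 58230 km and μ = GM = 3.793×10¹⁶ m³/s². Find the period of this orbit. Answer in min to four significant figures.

T ≈ 2668 min

r_p = 58230 + 15510 = 73740 km = 7.3740×10⁷ m.
r_a = 58230 + 449800 = 508030 km = 5.0803×10⁸ m.
Semi-major axis a = (r_p + r_a)/2 = (73740 + 5.0803×10⁵)/2 = 2.9088×10⁵ km = 2.909×10⁸ m.
By Kepler's third law T = 2π√(a³/μ) = 2π × 2.547×10⁴ = 1.601×10⁵ s.
= 2668 min.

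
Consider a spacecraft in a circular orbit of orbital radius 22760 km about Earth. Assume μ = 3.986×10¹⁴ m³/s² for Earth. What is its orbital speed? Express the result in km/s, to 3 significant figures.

r = 22760 km = 2.276×10⁷ m.
For a circular orbit v = √(μ/r) = √(3.986×10¹⁴ / 2.276×10⁷) = √(1.751×10⁷) = 4185 m/s.
That is 4.185 km/s.

v ≈ 4.18 km/s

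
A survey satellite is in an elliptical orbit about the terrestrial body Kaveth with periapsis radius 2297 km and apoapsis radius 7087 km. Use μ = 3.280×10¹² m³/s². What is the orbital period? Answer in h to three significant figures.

T ≈ 9.79 h

Semi-major axis a = (r_p + r_a)/2 = (2297.0 + 7087.0)/2 = 4692.0 km = 4.692×10⁶ m.
By Kepler's third law T = 2π√(a³/μ) = 2π × 5.612×10³ = 3.526×10⁴ s.
= 9.794 h.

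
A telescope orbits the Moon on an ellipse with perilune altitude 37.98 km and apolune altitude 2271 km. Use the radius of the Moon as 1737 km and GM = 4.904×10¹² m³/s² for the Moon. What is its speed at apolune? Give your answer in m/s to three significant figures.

v ≈ 867 m/s

r_p = 1737 + 37.98 = 1775.0 km = 1.7750×10⁶ m.
r_a = 1737 + 2271 = 4008.0 km = 4.0080×10⁶ m.
Semi-major axis a = (r_p + r_a)/2 = 2891.5 km = 2.891×10⁶ m.
Vis-viva: v² = μ(2/r − 1/a) = 4.904×10¹² × (4.990×10⁻⁷ − 3.458×10⁻⁷) = 7.511×10⁵ m²/s².
v = 866.7 m/s.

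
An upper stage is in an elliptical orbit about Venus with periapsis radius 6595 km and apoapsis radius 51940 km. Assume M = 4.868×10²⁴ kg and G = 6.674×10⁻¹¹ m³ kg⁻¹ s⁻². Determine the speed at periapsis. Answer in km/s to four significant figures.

μ = GM = 6.674×10⁻¹¹ × 4.868×10²⁴ = 3.249×10¹⁴ m³/s².
Semi-major axis a = (r_p + r_a)/2 = 29268 km = 2.927×10⁷ m.
Vis-viva: v² = μ(2/r − 1/a) = 3.249×10¹⁴ × (3.033×10⁻⁷ − 3.417×10⁻⁸) = 8.743×10⁷ m²/s².
v = 9350 m/s = 9.350 km/s.

v ≈ 9.350 km/s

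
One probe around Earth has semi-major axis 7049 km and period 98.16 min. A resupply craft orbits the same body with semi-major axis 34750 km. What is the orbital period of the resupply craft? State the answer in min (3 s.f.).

T₂ ≈ 1070 min

Kepler's third law: T² ∝ a³, so T₂ = T₁ (a₂/a₁)^(3/2).
a₂/a₁ = 4.930, (a₂/a₁)^(3/2) = 10.95.
T₂ = 98.16 × 10.95 = 1074 min.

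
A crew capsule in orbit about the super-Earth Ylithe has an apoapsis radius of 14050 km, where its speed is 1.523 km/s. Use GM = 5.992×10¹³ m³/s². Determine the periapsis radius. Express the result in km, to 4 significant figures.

r_a = 1.405×10⁷ m.
Specific energy ε = v²/2 − μ/r = -3.105×10⁶ J/kg, so a = −μ/(2ε) = 9.649×10⁶ m.
The apsides satisfy r_p + r_a = 2a, so the periapsis radius is 2a − r_a = 5.248×10⁶ m = 5247.9 km.

periapsis radius ≈ 5248 km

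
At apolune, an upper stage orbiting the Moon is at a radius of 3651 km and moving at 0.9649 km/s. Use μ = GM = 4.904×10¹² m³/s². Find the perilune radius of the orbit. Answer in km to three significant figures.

perilune radius ≈ 1940 km

r_a = 3.651×10⁶ m.
Specific energy ε = v²/2 − μ/r = -8.777×10⁵ J/kg, so a = −μ/(2ε) = 2.794×10⁶ m.
The apsides satisfy r_p + r_a = 2a, so the perilune radius is 2a − r_a = 1.936×10⁶ m = 1936.5 km.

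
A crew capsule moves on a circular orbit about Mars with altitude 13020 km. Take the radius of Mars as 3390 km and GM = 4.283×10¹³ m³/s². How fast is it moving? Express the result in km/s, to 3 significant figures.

r = 3390 + 13020 = 16410 km = 1.6410×10⁷ m.
For a circular orbit v = √(μ/r) = √(4.283×10¹³ / 1.641×10⁷) = √(2.610×10⁶) = 1616 m/s.
That is 1.616 km/s.

v ≈ 1.62 km/s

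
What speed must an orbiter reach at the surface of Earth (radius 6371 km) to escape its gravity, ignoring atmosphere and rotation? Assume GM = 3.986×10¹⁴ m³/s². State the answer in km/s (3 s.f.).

v_esc ≈ 11.2 km/s

r = R = 6.371×10⁶ m.
Escape speed v_esc = √(2μ/r) = √(2 × 3.986×10¹⁴ / 6.371×10⁶) = √(1.251×10⁸) = 11190 m/s.
= 11.19 km/s.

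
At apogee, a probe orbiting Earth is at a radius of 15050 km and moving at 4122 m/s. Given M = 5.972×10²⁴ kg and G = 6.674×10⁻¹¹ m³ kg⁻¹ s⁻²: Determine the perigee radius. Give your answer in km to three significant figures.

μ = GM = 6.674×10⁻¹¹ × 5.972×10²⁴ = 3.986×10¹⁴ m³/s².
r_a = 1.505×10⁷ m.
Specific energy ε = v²/2 − μ/r = -1.799×10⁷ J/kg, so a = −μ/(2ε) = 1.108×10⁷ m.
The apsides satisfy r_p + r_a = 2a, so the perigee radius is 2a − r_a = 7.108×10⁶ m = 7108.0 km.

perigee radius ≈ 7110 km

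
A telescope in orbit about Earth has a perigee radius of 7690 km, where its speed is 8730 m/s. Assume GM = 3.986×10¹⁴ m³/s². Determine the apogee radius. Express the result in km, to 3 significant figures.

apogee radius ≈ 21300 km

r_p = 7.690×10⁶ m.
Specific energy ε = v²/2 − μ/r = -1.373×10⁷ J/kg, so a = −μ/(2ε) = 1.452×10⁷ m.
The apsides satisfy r_p + r_a = 2a, so the apogee radius is 2a − r_p = 2.135×10⁷ m = 21347 km.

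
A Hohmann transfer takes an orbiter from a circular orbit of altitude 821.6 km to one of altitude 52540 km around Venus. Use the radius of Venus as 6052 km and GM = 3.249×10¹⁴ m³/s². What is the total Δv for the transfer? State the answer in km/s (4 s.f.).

r₁ = 6052 + 821.6 = 6873.6 km = 6.8736×10⁶ m.
r₂ = 6052 + 52540 = 58592 km = 5.8592×10⁷ m.
Transfer ellipse a_t = (r₁ + r₂)/2 = 3.273×10⁷ m.
At r₁: circular v_c1 = √(μ/r₁) = 6875 m/s; transfer-periapsis v_p = √[μ(2/r₁ − 1/a_t)] = 9198 m/s.
Δv₁ = v_p − v_c1 = 2323 m/s.
At r₂: circular v_c2 = √(μ/r₂) = 2355 m/s; transfer-apoapsis v_a = √[μ(2/r₂ − 1/a_t)] = 1079 m/s.
Δv₂ = v_c2 − v_a = 1276 m/s.
Total Δv = Δv₁ + Δv₂ = 3599 m/s = 3.599 km/s.

Δv_total ≈ 3.599 km/s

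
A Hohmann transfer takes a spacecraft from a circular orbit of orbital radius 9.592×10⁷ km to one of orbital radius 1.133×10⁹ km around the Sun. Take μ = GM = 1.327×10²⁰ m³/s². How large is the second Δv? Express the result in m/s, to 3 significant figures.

Δv ≈ 6550 m/s

r₁ = 9.592×10⁷ km = 9.592×10¹⁰ m.
r₂ = 1.133×10⁹ km = 1.133×10¹² m.
Transfer ellipse a_t = (r₁ + r₂)/2 = 6.145×10¹¹ m.
At r₁: circular v_c1 = √(μ/r₁) = 37190 m/s; transfer-perihelion v_p = √[μ(2/r₁ − 1/a_t)] = 50510 m/s.
At r₂: circular v_c2 = √(μ/r₂) = 10820 m/s; transfer-aphelion v_a = √[μ(2/r₂ − 1/a_t)] = 4276 m/s.
Δv₂ = v_c2 − v_a = 6546 m/s.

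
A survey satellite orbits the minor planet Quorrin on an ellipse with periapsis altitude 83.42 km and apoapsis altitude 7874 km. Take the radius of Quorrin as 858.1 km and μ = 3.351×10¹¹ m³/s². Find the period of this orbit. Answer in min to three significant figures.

r_p = 858.1 + 83.42 = 941.52 km = 9.4152×10⁵ m.
r_a = 858.1 + 7874 = 8732.1 km = 8.7321×10⁶ m.
Semi-major axis a = (r_p + r_a)/2 = (941.52 + 8732.1)/2 = 4836.8 km = 4.837×10⁶ m.
By Kepler's third law T = 2π√(a³/μ) = 2π × 1.838×10⁴ = 1.155×10⁵ s.
= 1924 min.

T ≈ 1920 min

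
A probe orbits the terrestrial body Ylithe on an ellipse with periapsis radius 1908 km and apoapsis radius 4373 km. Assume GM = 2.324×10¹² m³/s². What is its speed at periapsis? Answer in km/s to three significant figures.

Semi-major axis a = (r_p + r_a)/2 = 3140.5 km = 3.140×10⁶ m.
Vis-viva: v² = μ(2/r − 1/a) = 2.324×10¹² × (1.048×10⁻⁶ − 3.184×10⁻⁷) = 1.696×10⁶ m²/s².
v = 1302 m/s = 1.302 km/s.

v ≈ 1.30 km/s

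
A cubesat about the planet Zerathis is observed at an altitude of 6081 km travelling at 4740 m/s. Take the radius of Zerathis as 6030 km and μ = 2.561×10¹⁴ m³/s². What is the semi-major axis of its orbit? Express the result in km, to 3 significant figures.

a ≈ 12900 km

r = 6030 + 6081 = 12111 km = 1.211×10⁷ m.
Vis-viva rearranged: 1/a = 2/r − v²/μ = 1.651×10⁻⁷ − 8.773×10⁻⁸ = 7.741×10⁻⁸ m⁻¹.
a = 1.292×10⁷ m = 12918 km.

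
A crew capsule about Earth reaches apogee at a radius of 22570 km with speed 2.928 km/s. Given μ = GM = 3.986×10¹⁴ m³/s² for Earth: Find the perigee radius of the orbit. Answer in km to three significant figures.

perigee radius ≈ 7230 km

r_a = 2.257×10⁷ m.
Specific energy ε = v²/2 − μ/r = -1.337×10⁷ J/kg, so a = −μ/(2ε) = 1.490×10⁷ m.
The apsides satisfy r_p + r_a = 2a, so the perigee radius is 2a − r_a = 7.234×10⁶ m = 7234.1 km.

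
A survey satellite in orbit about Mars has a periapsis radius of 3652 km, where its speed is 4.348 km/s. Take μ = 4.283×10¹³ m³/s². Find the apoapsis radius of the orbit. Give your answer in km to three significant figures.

apoapsis radius ≈ 15200 km

r_p = 3.652×10⁶ m.
Specific energy ε = v²/2 − μ/r = -2.275×10⁶ J/kg, so a = −μ/(2ε) = 9.412×10⁶ m.
The apsides satisfy r_p + r_a = 2a, so the apoapsis radius is 2a − r_p = 1.517×10⁷ m = 15172 km.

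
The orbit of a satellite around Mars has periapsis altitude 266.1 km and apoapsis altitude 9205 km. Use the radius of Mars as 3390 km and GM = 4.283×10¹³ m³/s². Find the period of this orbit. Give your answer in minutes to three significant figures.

T ≈ 371 minutes

r_p = 3390 + 266.1 = 3656.1 km = 3.6561×10⁶ m.
r_a = 3390 + 9205 = 12595 km = 1.2595×10⁷ m.
Semi-major axis a = (r_p + r_a)/2 = (3656.1 + 12595)/2 = 8125.6 km = 8.126×10⁶ m.
By Kepler's third law T = 2π√(a³/μ) = 2π × 3.539×10³ = 2.224×10⁴ s.
= 370.6 minutes.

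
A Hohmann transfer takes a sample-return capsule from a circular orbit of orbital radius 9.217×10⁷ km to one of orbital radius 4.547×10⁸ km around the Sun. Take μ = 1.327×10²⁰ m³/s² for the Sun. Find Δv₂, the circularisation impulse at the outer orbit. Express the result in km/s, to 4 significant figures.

Δv ≈ 7.165 km/s

r₁ = 9.217×10⁷ km = 9.217×10¹⁰ m.
r₂ = 4.547×10⁸ km = 4.547×10¹¹ m.
Transfer ellipse a_t = (r₁ + r₂)/2 = 2.734×10¹¹ m.
At r₁: circular v_c1 = √(μ/r₁) = 37940 m/s; transfer-perihelion v_p = √[μ(2/r₁ − 1/a_t)] = 48930 m/s.
At r₂: circular v_c2 = √(μ/r₂) = 17080 m/s; transfer-aphelion v_a = √[μ(2/r₂ − 1/a_t)] = 9918 m/s.
Δv₂ = v_c2 − v_a = 7165 m/s.
= 7.165 km/s.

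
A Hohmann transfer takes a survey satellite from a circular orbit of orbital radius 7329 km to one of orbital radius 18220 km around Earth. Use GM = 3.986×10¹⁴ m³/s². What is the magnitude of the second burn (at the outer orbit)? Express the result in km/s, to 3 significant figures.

Δv ≈ 1.13 km/s

r₁ = 7329 km = 7.329×10⁶ m.
r₂ = 18220 km = 1.822×10⁷ m.
Transfer ellipse a_t = (r₁ + r₂)/2 = 1.277×10⁷ m.
At r₁: circular v_c1 = √(μ/r₁) = 7375 m/s; transfer-perigee v_p = √[μ(2/r₁ − 1/a_t)] = 8807 m/s.
At r₂: circular v_c2 = √(μ/r₂) = 4677 m/s; transfer-apogee v_a = √[μ(2/r₂ − 1/a_t)] = 3543 m/s.
Δv₂ = v_c2 − v_a = 1135 m/s.
= 1.135 km/s.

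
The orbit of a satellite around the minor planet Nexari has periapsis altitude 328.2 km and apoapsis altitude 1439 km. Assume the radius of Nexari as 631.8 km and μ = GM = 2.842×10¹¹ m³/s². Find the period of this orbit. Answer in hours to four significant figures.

T ≈ 6.107 hours

r_p = 631.8 + 328.2 = 960.00 km = 9.6000×10⁵ m.
r_a = 631.8 + 1439 = 2070.8 km = 2.0708×10⁶ m.
Semi-major axis a = (r_p + r_a)/2 = (960.00 + 2070.8)/2 = 1515.4 km = 1.515×10⁶ m.
By Kepler's third law T = 2π√(a³/μ) = 2π × 3.499×10³ = 2.199×10⁴ s.
= 6.107 hours.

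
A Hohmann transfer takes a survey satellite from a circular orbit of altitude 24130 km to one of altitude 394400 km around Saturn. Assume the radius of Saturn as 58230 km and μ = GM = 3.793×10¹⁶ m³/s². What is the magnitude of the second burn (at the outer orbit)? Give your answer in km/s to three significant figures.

r₁ = 58230 + 24130 = 82360 km = 8.2360×10⁷ m.
r₂ = 58230 + 394400 = 452630 km = 4.5263×10⁸ m.
Transfer ellipse a_t = (r₁ + r₂)/2 = 2.675×10⁸ m.
At r₁: circular v_c1 = √(μ/r₁) = 21460 m/s; transfer-perikrone v_p = √[μ(2/r₁ − 1/a_t)] = 27920 m/s.
At r₂: circular v_c2 = √(μ/r₂) = 9154 m/s; transfer-apokrone v_a = √[μ(2/r₂ − 1/a_t)] = 5079 m/s.
Δv₂ = v_c2 − v_a = 4075 m/s.
= 4.075 km/s.

Δv ≈ 4.07 km/s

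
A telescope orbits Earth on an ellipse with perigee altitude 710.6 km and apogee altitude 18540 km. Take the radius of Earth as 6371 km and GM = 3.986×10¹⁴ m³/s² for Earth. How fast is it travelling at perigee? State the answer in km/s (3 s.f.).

v ≈ 9.36 km/s

r_p = 6371 + 710.6 = 7081.6 km = 7.0816×10⁶ m.
r_a = 6371 + 18540 = 24911 km = 2.4911×10⁷ m.
Semi-major axis a = (r_p + r_a)/2 = 15996 km = 1.600×10⁷ m.
Vis-viva: v² = μ(2/r − 1/a) = 3.986×10¹⁴ × (2.824×10⁻⁷ − 6.251×10⁻⁸) = 8.766×10⁷ m²/s².
v = 9362 m/s = 9.362 km/s.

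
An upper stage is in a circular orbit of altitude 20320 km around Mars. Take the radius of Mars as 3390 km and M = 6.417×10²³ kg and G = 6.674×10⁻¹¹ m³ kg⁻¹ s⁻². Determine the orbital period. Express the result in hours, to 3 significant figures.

T ≈ 30.8 hours

μ = GM = 6.674×10⁻¹¹ × 6.417×10²³ = 4.283×10¹³ m³/s².
r = 3390 + 20320 = 23710 km = 2.3710×10⁷ m.
Kepler's third law: T = 2π√(r³/μ) = 2π√((2.371×10⁷)³ / 4.283×10¹³).
r³/μ = 3.112×10⁸ s², so T = 2π × 1.764×10⁴ = 1.108×10⁵ s.
Converting: 1.108×10⁵ s ÷ 3600 = 30.79 hours.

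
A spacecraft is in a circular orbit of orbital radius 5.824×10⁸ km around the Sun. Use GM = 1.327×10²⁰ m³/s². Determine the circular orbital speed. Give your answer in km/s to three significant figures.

r = 5.824×10⁸ km = 5.824×10¹¹ m.
For a circular orbit v = √(μ/r) = √(1.327×10²⁰ / 5.824×10¹¹) = √(2.279×10⁸) = 15090 m/s.
That is 15.09 km/s.

v ≈ 15.1 km/s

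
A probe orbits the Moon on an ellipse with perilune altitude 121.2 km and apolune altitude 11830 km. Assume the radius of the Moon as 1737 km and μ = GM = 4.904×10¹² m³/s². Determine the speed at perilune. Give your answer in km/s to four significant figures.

v ≈ 2.155 km/s

r_p = 1737 + 121.2 = 1858.2 km = 1.8582×10⁶ m.
r_a = 1737 + 11830 = 13567 km = 1.3567×10⁷ m.
Semi-major axis a = (r_p + r_a)/2 = 7712.6 km = 7.713×10⁶ m.
Vis-viva: v² = μ(2/r − 1/a) = 4.904×10¹² × (1.076×10⁻⁶ − 1.297×10⁻⁷) = 4.642×10⁶ m²/s².
v = 2155 m/s = 2.155 km/s.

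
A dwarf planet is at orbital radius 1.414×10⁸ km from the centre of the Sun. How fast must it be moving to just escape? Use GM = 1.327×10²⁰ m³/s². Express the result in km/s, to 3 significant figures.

r = 1.414×10⁸ km = 1.414×10¹¹ m.
Escape speed v_esc = √(2μ/r) = √(2 × 1.327×10²⁰ / 1.414×10¹¹) = √(1.877×10⁹) = 43320 m/s.
= 43.32 km/s.

v_esc ≈ 43.3 km/s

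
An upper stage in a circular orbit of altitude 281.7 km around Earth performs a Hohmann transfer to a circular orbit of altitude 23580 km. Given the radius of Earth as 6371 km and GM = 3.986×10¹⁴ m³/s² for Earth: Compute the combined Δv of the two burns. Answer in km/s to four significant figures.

r₁ = 6371 + 281.7 = 6652.7 km = 6.6527×10⁶ m.
r₂ = 6371 + 23580 = 29951 km = 2.9951×10⁷ m.
Transfer ellipse a_t = (r₁ + r₂)/2 = 1.830×10⁷ m.
At r₁: circular v_c1 = √(μ/r₁) = 7741 m/s; transfer-perigee v_p = √[μ(2/r₁ − 1/a_t)] = 9902 m/s.
Δv₁ = v_p − v_c1 = 2162 m/s.
At r₂: circular v_c2 = √(μ/r₂) = 3648 m/s; transfer-apogee v_a = √[μ(2/r₂ − 1/a_t)] = 2199 m/s.
Δv₂ = v_c2 − v_a = 1449 m/s.
Total Δv = Δv₁ + Δv₂ = 3610 m/s = 3.610 km/s.

Δv_total ≈ 3.610 km/s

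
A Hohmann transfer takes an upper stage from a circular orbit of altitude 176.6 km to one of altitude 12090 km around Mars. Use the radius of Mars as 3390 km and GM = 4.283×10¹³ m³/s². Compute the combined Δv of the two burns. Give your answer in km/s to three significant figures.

Δv_total ≈ 1.60 km/s

r₁ = 3390 + 176.6 = 3566.6 km = 3.5666×10⁶ m.
r₂ = 3390 + 12090 = 15480 km = 1.5480×10⁷ m.
Transfer ellipse a_t = (r₁ + r₂)/2 = 9.523×10⁶ m.
At r₁: circular v_c1 = √(μ/r₁) = 3465 m/s; transfer-periapsis v_p = √[μ(2/r₁ − 1/a_t)] = 4418 m/s.
Δv₁ = v_p − v_c1 = 952.8 m/s.
At r₂: circular v_c2 = √(μ/r₂) = 1663 m/s; transfer-apoapsis v_a = √[μ(2/r₂ − 1/a_t)] = 1018 m/s.
Δv₂ = v_c2 − v_a = 645.4 m/s.
Total Δv = Δv₁ + Δv₂ = 1598 m/s = 1.598 km/s.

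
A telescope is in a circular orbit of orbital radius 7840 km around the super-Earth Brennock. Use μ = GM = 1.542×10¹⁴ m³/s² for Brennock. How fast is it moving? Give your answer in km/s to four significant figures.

v ≈ 4.435 km/s

r = 7840 km = 7.840×10⁶ m.
For a circular orbit v = √(μ/r) = √(1.542×10¹⁴ / 7.840×10⁶) = √(1.967×10⁷) = 4435 m/s.
That is 4.435 km/s.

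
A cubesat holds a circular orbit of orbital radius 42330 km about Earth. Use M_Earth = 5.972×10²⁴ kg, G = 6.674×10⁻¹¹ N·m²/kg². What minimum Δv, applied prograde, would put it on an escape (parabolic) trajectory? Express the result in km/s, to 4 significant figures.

Δv ≈ 1.271 km/s

μ = GM = 6.674×10⁻¹¹ × 5.972×10²⁴ = 3.986×10¹⁴ m³/s².
r = 42330 km = 4.233×10⁷ m.
Circular speed v_c = √(μ/r) = 3069 m/s.
Escape speed v_esc = √(2μ/r) = √2 × v_c = 4340 m/s.
Δv = v_esc − v_c = 1271 m/s = 1.271 km/s.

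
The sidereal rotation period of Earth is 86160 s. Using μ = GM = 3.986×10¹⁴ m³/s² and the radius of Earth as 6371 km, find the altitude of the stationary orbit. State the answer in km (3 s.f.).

A synchronous orbit has period T, so by Kepler's third law a = (μT²/4π²)^(1/3).
μT²/4π² = 3.986×10¹⁴ × (8.616×10⁴)² / 39.48 = 7.495×10²² m³.
a = 4.216×10⁷ m = 42163 km.
Altitude h = a − R = 42163 − 6371 = 35792 km.

h_sync ≈ 35800 km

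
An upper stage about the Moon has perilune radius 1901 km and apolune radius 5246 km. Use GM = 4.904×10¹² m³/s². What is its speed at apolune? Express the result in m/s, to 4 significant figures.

Semi-major axis a = (r_p + r_a)/2 = 3573.5 km = 3.574×10⁶ m.
Vis-viva: v² = μ(2/r − 1/a) = 4.904×10¹² × (3.812×10⁻⁷ − 2.798×10⁻⁷) = 4.973×10⁵ m²/s².
v = 705.2 m/s.

v ≈ 705.2 m/s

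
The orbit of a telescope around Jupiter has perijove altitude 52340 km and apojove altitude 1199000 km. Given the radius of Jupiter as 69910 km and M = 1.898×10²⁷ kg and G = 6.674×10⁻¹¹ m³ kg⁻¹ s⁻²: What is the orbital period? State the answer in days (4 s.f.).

T ≈ 3.748 days

μ = GM = 6.674×10⁻¹¹ × 1.898×10²⁷ = 1.267×10¹⁷ m³/s².
r_p = 69910 + 52340 = 122250 km = 1.2225×10⁸ m.
r_a = 69910 + 1199000 = 1268900 km = 1.2689×10⁹ m.
Semi-major axis a = (r_p + r_a)/2 = (1.2225×10⁵ + 1.2689×10⁶)/2 = 6.9558×10⁵ km = 6.956×10⁸ m.
By Kepler's third law T = 2π√(a³/μ) = 2π × 5.154×10⁴ = 3.239×10⁵ s.
= 3.748 days.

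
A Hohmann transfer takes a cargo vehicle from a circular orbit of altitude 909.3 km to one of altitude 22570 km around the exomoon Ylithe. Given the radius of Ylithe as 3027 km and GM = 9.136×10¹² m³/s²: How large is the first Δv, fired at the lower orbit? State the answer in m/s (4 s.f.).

Δv ≈ 482.3 m/s

r₁ = 3027 + 909.3 = 3936.3 km = 3.9363×10⁶ m.
r₂ = 3027 + 22570 = 25597 km = 2.5597×10⁷ m.
Transfer ellipse a_t = (r₁ + r₂)/2 = 1.477×10⁷ m.
At r₁: circular v_c1 = √(μ/r₁) = 1523 m/s; transfer-periapsis v_p = √[μ(2/r₁ − 1/a_t)] = 2006 m/s.
Δv₁ = v_p − v_c1 = 482.3 m/s.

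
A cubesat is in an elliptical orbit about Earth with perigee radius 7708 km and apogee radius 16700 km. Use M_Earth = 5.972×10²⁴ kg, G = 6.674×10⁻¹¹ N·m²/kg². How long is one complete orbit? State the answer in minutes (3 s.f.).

T ≈ 224 minutes

μ = GM = 6.674×10⁻¹¹ × 5.972×10²⁴ = 3.986×10¹⁴ m³/s².
Semi-major axis a = (r_p + r_a)/2 = (7708.0 + 16700)/2 = 12204 km = 1.220×10⁷ m.
By Kepler's third law T = 2π√(a³/μ) = 2π × 2.136×10³ = 1.342×10⁴ s.
= 223.6 minutes.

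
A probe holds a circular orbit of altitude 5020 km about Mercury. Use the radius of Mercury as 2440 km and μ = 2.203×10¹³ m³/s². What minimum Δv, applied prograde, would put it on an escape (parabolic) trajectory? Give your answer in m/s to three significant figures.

Δv ≈ 712 m/s

r = 2440 + 5020 = 7460.0 km = 7.4600×10⁶ m.
Circular speed v_c = √(μ/r) = 1718 m/s.
Escape speed v_esc = √(2μ/r) = √2 × v_c = 2430 m/s.
Δv = v_esc − v_c = 711.8 m/s.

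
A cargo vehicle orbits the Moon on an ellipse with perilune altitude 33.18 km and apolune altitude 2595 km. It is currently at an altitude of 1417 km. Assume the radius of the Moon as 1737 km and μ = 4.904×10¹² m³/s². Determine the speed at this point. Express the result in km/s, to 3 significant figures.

v ≈ 1.23 km/s

r_p = 1737 + 33.18 = 1770.2 km = 1.7702×10⁶ m.
r_a = 1737 + 2595 = 4332.0 km = 4.3320×10⁶ m.
r = 1737 + 1417 = 3154.0 km = 3.154×10⁶ m.
Semi-major axis a = (r_p + r_a)/2 = 3051.1 km = 3.051×10⁶ m.
Vis-viva: v² = μ(2/r − 1/a) = 4.904×10¹² × (6.341×10⁻⁷ − 3.278×10⁻⁷) = 1.502×10⁶ m²/s².
v = 1226 m/s = 1.226 km/s.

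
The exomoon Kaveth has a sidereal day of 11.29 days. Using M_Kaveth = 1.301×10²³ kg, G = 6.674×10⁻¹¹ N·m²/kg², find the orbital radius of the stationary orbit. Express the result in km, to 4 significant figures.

μ = GM = 6.674×10⁻¹¹ × 1.301×10²³ = 8.683×10¹² m³/s².
T = 11.29 days = 9.755×10⁵ s.
A synchronous orbit has period T, so by Kepler's third law a = (μT²/4π²)^(1/3).
μT²/4π² = 8.683×10¹² × (9.755×10⁵)² / 39.48 = 2.093×10²³ m³.
a = 5.937×10⁷ m = 59371 km.

r_sync ≈ 59370 km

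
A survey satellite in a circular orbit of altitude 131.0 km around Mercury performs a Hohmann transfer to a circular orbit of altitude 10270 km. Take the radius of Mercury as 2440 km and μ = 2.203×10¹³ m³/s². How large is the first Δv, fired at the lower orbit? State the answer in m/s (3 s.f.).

Δv ≈ 848 m/s

r₁ = 2440 + 131.0 = 2571.0 km = 2.5710×10⁶ m.
r₂ = 2440 + 10270 = 12710 km = 1.2710×10⁷ m.
Transfer ellipse a_t = (r₁ + r₂)/2 = 7.640×10⁶ m.
At r₁: circular v_c1 = √(μ/r₁) = 2927 m/s; transfer-periherm v_p = √[μ(2/r₁ − 1/a_t)] = 3775 m/s.
Δv₁ = v_p − v_c1 = 848.2 m/s.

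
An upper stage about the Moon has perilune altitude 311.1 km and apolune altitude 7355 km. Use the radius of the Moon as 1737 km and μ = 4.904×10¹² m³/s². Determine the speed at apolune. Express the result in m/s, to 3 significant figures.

v ≈ 445 m/s

r_p = 1737 + 311.1 = 2048.1 km = 2.0481×10⁶ m.
r_a = 1737 + 7355 = 9092.0 km = 9.0920×10⁶ m.
Semi-major axis a = (r_p + r_a)/2 = 5570.1 km = 5.570×10⁶ m.
Vis-viva: v² = μ(2/r − 1/a) = 4.904×10¹² × (2.200×10⁻⁷ − 1.795×10⁻⁷) = 1.983×10⁵ m²/s².
v = 445.3 m/s.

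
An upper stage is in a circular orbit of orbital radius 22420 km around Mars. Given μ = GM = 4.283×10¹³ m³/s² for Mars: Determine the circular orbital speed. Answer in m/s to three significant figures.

v ≈ 1380 m/s

r = 22420 km = 2.242×10⁷ m.
For a circular orbit v = √(μ/r) = √(4.283×10¹³ / 2.242×10⁷) = √(1.910×10⁶) = 1382 m/s.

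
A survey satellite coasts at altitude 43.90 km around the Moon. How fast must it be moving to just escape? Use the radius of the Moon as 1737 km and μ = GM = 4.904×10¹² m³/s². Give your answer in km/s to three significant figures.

r = 1737 + 43.90 = 1780.9 km = 1.7809×10⁶ m.
Escape speed v_esc = √(2μ/r) = √(2 × 4.904×10¹² / 1.781×10⁶) = √(5.507×10⁶) = 2347 m/s.
= 2.347 km/s.

v_esc ≈ 2.35 km/s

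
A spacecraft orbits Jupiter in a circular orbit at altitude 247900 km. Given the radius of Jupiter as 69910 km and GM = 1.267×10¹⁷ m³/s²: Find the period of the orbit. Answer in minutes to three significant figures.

T ≈ 1670 minutes

r = 69910 + 247900 = 317810 km = 3.1781×10⁸ m.
Kepler's third law: T = 2π√(r³/μ) = 2π√((3.178×10⁸)³ / 1.267×10¹⁷).
r³/μ = 2.534×10⁸ s², so T = 2π × 1.592×10⁴ = 1.000×10⁵ s.
Converting: 1.000×10⁵ s ÷ 60.00 = 1667 minutes.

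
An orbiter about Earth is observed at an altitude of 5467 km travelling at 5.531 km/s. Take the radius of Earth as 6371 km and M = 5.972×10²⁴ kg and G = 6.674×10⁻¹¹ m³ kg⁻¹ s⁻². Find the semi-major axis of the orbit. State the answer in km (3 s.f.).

a ≈ 10800 km

μ = GM = 6.674×10⁻¹¹ × 5.972×10²⁴ = 3.986×10¹⁴ m³/s².
r = 6371 + 5467 = 11838 km = 1.184×10⁷ m.
Specific orbital energy ε = v²/2 − μ/r = (5531)²/2 − 3.986×10¹⁴/1.184×10⁷ = -1.837×10⁷ J/kg.
Since ε = −μ/(2a), a = −μ/(2ε) = 1.085×10⁷ m = 10847 km.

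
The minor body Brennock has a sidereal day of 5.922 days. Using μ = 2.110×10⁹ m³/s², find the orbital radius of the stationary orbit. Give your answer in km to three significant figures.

r_sync ≈ 2410 km

T = 5.922 days = 5.117×10⁵ s.
A synchronous orbit has period T, so by Kepler's third law a = (μT²/4π²)^(1/3).
μT²/4π² = 2.110×10⁹ × (5.117×10⁵)² / 39.48 = 1.399×10¹⁹ m³.
a = 2.410×10⁶ m = 2409.7 km.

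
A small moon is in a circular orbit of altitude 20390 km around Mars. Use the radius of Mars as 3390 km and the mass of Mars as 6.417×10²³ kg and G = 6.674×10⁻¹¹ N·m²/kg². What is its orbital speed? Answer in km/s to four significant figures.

v ≈ 1.342 km/s

μ = GM = 6.674×10⁻¹¹ × 6.417×10²³ = 4.283×10¹³ m³/s².
r = 3390 + 20390 = 23780 km = 2.3780×10⁷ m.
For a circular orbit v = √(μ/r) = √(4.283×10¹³ / 2.378×10⁷) = √(1.801×10⁶) = 1342 m/s.
That is 1.342 km/s.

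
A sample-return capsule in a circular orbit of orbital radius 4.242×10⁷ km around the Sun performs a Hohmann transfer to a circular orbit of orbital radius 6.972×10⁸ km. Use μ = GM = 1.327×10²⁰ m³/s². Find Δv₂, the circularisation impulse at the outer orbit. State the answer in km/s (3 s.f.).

Δv ≈ 9.12 km/s

r₁ = 4.242×10⁷ km = 4.242×10¹⁰ m.
r₂ = 6.972×10⁸ km = 6.972×10¹¹ m.
Transfer ellipse a_t = (r₁ + r₂)/2 = 3.698×10¹¹ m.
At r₁: circular v_c1 = √(μ/r₁) = 55930 m/s; transfer-perihelion v_p = √[μ(2/r₁ − 1/a_t)] = 76800 m/s.
At r₂: circular v_c2 = √(μ/r₂) = 13800 m/s; transfer-aphelion v_a = √[μ(2/r₂ − 1/a_t)] = 4673 m/s.
Δv₂ = v_c2 − v_a = 9124 m/s.
= 9.124 km/s.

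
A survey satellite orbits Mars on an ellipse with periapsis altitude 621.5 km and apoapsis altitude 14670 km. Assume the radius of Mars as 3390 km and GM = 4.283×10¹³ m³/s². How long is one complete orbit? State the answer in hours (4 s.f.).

T ≈ 9.777 hours

r_p = 3390 + 621.5 = 4011.5 km = 4.0115×10⁶ m.
r_a = 3390 + 14670 = 18060 km = 1.8060×10⁷ m.
Semi-major axis a = (r_p + r_a)/2 = (4011.5 + 18060)/2 = 11036 km = 1.104×10⁷ m.
By Kepler's third law T = 2π√(a³/μ) = 2π × 5.602×10³ = 3.520×10⁴ s.
= 9.777 hours.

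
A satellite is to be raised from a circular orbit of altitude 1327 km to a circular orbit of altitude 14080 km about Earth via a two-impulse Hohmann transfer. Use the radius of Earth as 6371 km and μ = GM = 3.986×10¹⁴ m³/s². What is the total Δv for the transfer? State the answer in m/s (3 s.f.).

r₁ = 6371 + 1327 = 7698.0 km = 7.6980×10⁶ m.
r₂ = 6371 + 14080 = 20451 km = 2.0451×10⁷ m.
Transfer ellipse a_t = (r₁ + r₂)/2 = 1.407×10⁷ m.
At r₁: circular v_c1 = √(μ/r₁) = 7196 m/s; transfer-perigee v_p = √[μ(2/r₁ − 1/a_t)] = 8674 m/s.
Δv₁ = v_p − v_c1 = 1478 m/s.
At r₂: circular v_c2 = √(μ/r₂) = 4415 m/s; transfer-apogee v_a = √[μ(2/r₂ − 1/a_t)] = 3265 m/s.
Δv₂ = v_c2 − v_a = 1150 m/s.
Total Δv = Δv₁ + Δv₂ = 2628 m/s.

Δv_total ≈ 2630 m/s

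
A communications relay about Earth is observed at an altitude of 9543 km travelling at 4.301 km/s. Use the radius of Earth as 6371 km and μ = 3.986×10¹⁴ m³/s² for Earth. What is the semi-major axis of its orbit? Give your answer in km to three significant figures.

a ≈ 12600 km

r = 6371 + 9543 = 15914 km = 1.591×10⁷ m.
Specific orbital energy ε = v²/2 − μ/r = (4301)²/2 − 3.986×10¹⁴/1.591×10⁷ = -1.580×10⁷ J/kg.
Since ε = −μ/(2a), a = −μ/(2ε) = 1.262×10⁷ m = 12616 km.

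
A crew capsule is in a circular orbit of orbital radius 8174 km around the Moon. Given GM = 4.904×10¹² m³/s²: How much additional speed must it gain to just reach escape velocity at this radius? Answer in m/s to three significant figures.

Δv ≈ 321 m/s

r = 8174 km = 8.174×10⁶ m.
Circular speed v_c = √(μ/r) = 774.6 m/s.
Escape speed v_esc = √(2μ/r) = √2 × v_c = 1095 m/s.
Δv = v_esc − v_c = 320.8 m/s.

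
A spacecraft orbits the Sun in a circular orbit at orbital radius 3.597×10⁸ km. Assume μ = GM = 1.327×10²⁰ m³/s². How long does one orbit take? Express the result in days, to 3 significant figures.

r = 3.597×10⁸ km = 3.597×10¹¹ m.
Kepler's third law: T = 2π√(r³/μ) = 2π√((3.597×10¹¹)³ / 1.327×10²⁰).
r³/μ = 3.507×10¹⁴ s², so T = 2π × 1.873×10⁷ = 1.177×10⁸ s.
Converting: 1.177×10⁸ s ÷ 86400 = 1362 days.

T ≈ 1360 days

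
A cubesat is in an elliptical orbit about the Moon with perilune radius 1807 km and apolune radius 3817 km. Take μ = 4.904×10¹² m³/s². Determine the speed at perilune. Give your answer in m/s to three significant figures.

v ≈ 1920 m/s

Semi-major axis a = (r_p + r_a)/2 = 2812.0 km = 2.812×10⁶ m.
Vis-viva: v² = μ(2/r − 1/a) = 4.904×10¹² × (1.107×10⁻⁶ − 3.556×10⁻⁷) = 3.684×10⁶ m²/s².
v = 1919 m/s.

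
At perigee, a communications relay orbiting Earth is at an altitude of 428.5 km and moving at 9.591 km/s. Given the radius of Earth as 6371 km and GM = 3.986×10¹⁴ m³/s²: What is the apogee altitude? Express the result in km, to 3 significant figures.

r_p = 6371 + 428.5 = 6799.5 km = 6.800×10⁶ m.
Specific energy ε = v²/2 − μ/r = -1.263×10⁷ J/kg, so a = −μ/(2ε) = 1.578×10⁷ m.
The apsides satisfy r_p + r_a = 2a, so the apogee radius is 2a − r_p = 2.476×10⁷ m = 24764 km.
Apogee altitude = 24764 − 6371 = 18393 km.

apogee altitude ≈ 18400 km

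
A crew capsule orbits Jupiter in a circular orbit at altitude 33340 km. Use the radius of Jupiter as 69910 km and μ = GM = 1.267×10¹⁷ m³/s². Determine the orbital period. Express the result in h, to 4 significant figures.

r = 69910 + 33340 = 103250 km = 1.0325×10⁸ m.
Kepler's third law: T = 2π√(r³/μ) = 2π√((1.032×10⁸)³ / 1.267×10¹⁷).
r³/μ = 8.687×10⁶ s², so T = 2π × 2.947×10³ = 1.852×10⁴ s.
Converting: 1.852×10⁴ s ÷ 3600 = 5.144 h.

T ≈ 5.144 h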